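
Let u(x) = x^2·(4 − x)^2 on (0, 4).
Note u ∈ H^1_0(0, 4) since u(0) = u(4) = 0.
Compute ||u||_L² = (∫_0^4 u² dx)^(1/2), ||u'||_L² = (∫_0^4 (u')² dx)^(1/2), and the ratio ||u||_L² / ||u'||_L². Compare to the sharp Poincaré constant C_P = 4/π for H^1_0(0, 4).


||u||_L² / ||u'||_L² = 2*sqrt(3)/3 < C_P = 4/π.

u(x) = x^2·(4 − x)^2, so u'(x) = 4*x*(x - 4)*(x - 2).
u(x) = x^2·(4 − x)^2 vanishes at x = 0 and x = 4, so u ∈ H^1_0(0, 4). Differentiate via the product rule and integrate the resulting polynomials term by term.
  ∫_0^4 u² dx = ∫_0^4 (x^8 - 16*x^7 + 96*x^6 - 256*x^5 + 256*x^4) dx. Term by term:
    ∫_0^4 x^8 dx = 262144/9;  ∫_0^4 -16*x^7 dx = -131072;  ∫_0^4 96*x^6 dx = 1572864/7;
    ∫_0^4 -256*x^5 dx = -524288/3;  ∫_0^4 256*x^4 dx = 262144/5.
  Sum: 262144/9 − 131072 + 1572864/7 − 524288/3 + 262144/5 = 131072/315.
  ∫_0^4 (u')² dx = ∫_0^4 (16*x^6 - 192*x^5 + 832*x^4 - 1536*x^3 + 1024*x^2) dx. Term by term:
    ∫_0^4 16*x^6 dx = 262144/7;  ∫_0^4 -192*x^5 dx = -131072;  ∫_0^4 832*x^4 dx = 851968/5;
    ∫_0^4 -1536*x^3 dx = -98304;  ∫_0^4 1024*x^2 dx = 65536/3.
  Sum: 262144/7 − 131072 + 851968/5 − 98304 + 65536/3 = 32768/105.
∫_0^4 u² dx = 131072/315, so ||u||_L² = 256*sqrt(70)/105.
∫_0^4 (u')² dx = 32768/105, so ||u'||_L² = 128*sqrt(210)/105.
Ratio ||u||_L² / ||u'||_L² = 2*sqrt(3)/3.
Sharp Poincaré constant on H^1_0(0, 4) is C_P = L/π = 4/π, achieved by sin(π/4·x).
A polynomial bump cannot attain the sharp Poincaré constant (only the first sine eigenfunction does), so the ratio is strictly less than C_P, consistent with ||u||_L² ≤ C_P ||u'||_L².


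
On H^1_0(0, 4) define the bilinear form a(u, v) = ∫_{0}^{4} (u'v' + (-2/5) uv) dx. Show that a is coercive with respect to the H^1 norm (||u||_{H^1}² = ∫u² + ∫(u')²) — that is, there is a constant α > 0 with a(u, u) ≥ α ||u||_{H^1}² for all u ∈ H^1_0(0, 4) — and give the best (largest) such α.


α = (-32/5 + π^2)/(π^2 + 16)

Coercivity of a(·,·) on H^1_0(0, 4) means a(u, u) ≥ α ||u||_{H^1}² for every u ∈ H^1_0.
The interval has length L = 4, and Poincaré/coercivity depend only on L. Here a(u, u) = ∫(u')² + (-2/5)·∫u².
Here c = -2/5 < 0 with |c| < (π/L)² = π^2/16, so coercivity still holds. The condition a(u,u) ≥ α||u||_{H^1}² reads (1−α)∫(u')² ≥ (α−c)∫u². Any admissible α is ≤ 1 (rapidly oscillating u have ∫u²/∫(u')² → 0), and α = 1 would force 0 ≥ (1−c)∫u², impossible since c < 1; so 1−α > 0. By the sharp Poincaré inequality on H^1_0 of an interval of length L, ∫(u')² ≥ (π/L)²∫u² with equality for the first sine mode sin(π(x−x₀)/L) (x₀ the left endpoint), so the inequality holds for all u iff (1−α)(π/L)² ≥ α − c, i.e. α ≤ ((π/L)² + c)/((π/L)² + 1) = (1 + c(L/π)²)/(1 + (L/π)²). (Direct route, valid since c ≤ 0: Poincaré gives c∫u² ≥ c(L/π)²∫(u')², so a(u,u) ≥ (1 + c(L/π)²)∫(u')², while ||u||_{H^1}² ≤ (1 + (L/π)²)∫(u')²; dividing yields the same α.) With (π/L)² = π^2/16 and c = -2/5, the largest admissible constant is α = ((π/L)² + c)/((π/L)² + 1).
Simplifying, α = (-32/5 + π^2)/(π^2 + 16).


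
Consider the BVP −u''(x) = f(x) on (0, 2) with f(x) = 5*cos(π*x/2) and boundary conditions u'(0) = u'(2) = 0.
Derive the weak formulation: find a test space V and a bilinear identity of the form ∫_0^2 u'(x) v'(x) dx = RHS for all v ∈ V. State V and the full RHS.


V = H^1(0, 2) (no boundary constraint on v; u is determined up to an additive constant); weak form: ∫_0^2 u'v' dx = ∫_0^2 (5*cos(π*x/2)) v dx for all v ∈ V.

Multiply both sides by a test function v and integrate from 0 to 2:
  ∫_0^2 −u''(x) v(x) dx = ∫_0^2 f(x) v(x) dx.
Integrate the LHS by parts once:
  ∫_0^2 −u'' v dx = −[u'(x) v(x)]_0^2 + ∫_0^2 u'(x) v'(x) dx.
Thus ∫_0^2 u'(x) v'(x) dx = ∫_0^2 f(x) v(x) dx + [u'(x) v(x)]_0^2.
Choose V so that boundary terms are either known or forced to vanish.
u has homogeneous Neumann: u'(0) = u'(2) = 0. So [u' v]_0^2 = 0·v(2) − 0·v(0) = 0 for any v; take V = H^1(0, 2).
Weak formulation: find u (satisfying any essential BC) such that ∫_0^2 u'(x) v'(x) dx = ∫_0^2 f v dx for all v ∈ V (homogeneous Neumann, so boundary terms vanish).
Substituting f(x) = 5*cos(π*x/2), the right-hand side is ∫_0^2 (5*cos(π*x/2)) v dx.
Compatibility check (pure Neumann): taking v ≡ 1 ∈ V gives 0 = ∫_0^2 f dx + (0) − (0), i.e. ∫_0^2 f dx must equal u'(0) − u'(2) = 0. Indeed ∫_0^2 (5*cos(π*x/2)) dx = 0, so the data are compatible. The solution is then unique only up to an additive constant (fix it e.g. by requiring ∫_0^2 u dx = 0).


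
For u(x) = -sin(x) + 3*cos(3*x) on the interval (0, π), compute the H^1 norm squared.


||u||_{H^1(0,π)}^2 = 46*π

u'(x) = -9*sin(3*x) - cos(x).
Expand u² and (u')² and integrate term by term on (0, π), using: for integers n ≥ 1, ∫_0^π sin²(nx) dx = ∫_0^π cos²(nx) dx = π/2; for n ≠ n', ∫_0^π sin(nx)sin(n'x) dx = ∫_0^π cos(nx)cos(n'x) dx = 0; and by product-to-sum, ∫_0^π sin(nx)cos(n'x) dx = ½∫_0^π [sin((n+n')x) + sin((n−n')x)] dx, which is 0 when n+n' is even and 2n/(n²−n'²) when n+n' is odd (it need not vanish on (0, π)).
  u² squared terms: (-1)²·∫sin(x)² dx = 1·π/2 = π/2;  (3)²·∫cos(3x)² dx = 9·π/2 = 9*π/2.
  u² cross terms: 2·(-1)·(3)·∫sin(x)·cos(3x) dx = -6·(0) = 0.
  So ∫_0^π u² dx = π/2 + 9*π/2 + 0 = 5*π.
  (u')² squared terms: (-1)²·∫cos(x)² dx = 1·π/2 = π/2;  (-9)²·∫sin(3x)² dx = 81·π/2 = 81*π/2.
  (u')² cross terms: 2·(-1)·(-9)·∫cos(x)·sin(3x) dx = 18·(0) = 0.
  So ∫_0^π (u')² dx = π/2 + 81*π/2 + 0 = 41*π.
||u||_{H^1}^2 = (5*π) + (41*π) = 46*π.


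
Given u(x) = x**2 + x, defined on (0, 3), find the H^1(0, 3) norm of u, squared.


||u||_{H^1}^2 = 1551/10

The H^1 norm (squared) on an interval (0, L) is
  ||u||_{H^1}^2 = ∫_0^L u(x)^2 dx + ∫_0^L u'(x)^2 dx.
Compute u'(x) = 2*x + 1.
Then u(x)^2 = x**4 + 2*x**3 + x**2 and u'(x)^2 = 4*x**2 + 4*x + 1.
Integrate each monomial from 0 to 3 using ∫_0^3 c·x^n dx = c·3^(n+1)/(n+1):
  ∫_0^3 u(x)^2 dx = ∫_0^3 (x^4 + 2*x^3 + x^2) dx. Term by term:
    ∫_0^3 x^4 dx = 243/5;  ∫_0^3 2*x^3 dx = 81/2;  ∫_0^3 x^2 dx = 9.
  Sum: 243/5 + 81/2 + 9 = 981/10.
  ∫_0^3 u'(x)^2 dx = ∫_0^3 (4*x^2 + 4*x + 1) dx. Term by term:
    ∫_0^3 4*x^2 dx = 36;  ∫_0^3 4*x dx = 18;  ∫_0^3 1 dx = 3.
  Sum: 36 + 18 + 3 = 57.
Adding: ||u||_{H^1}^2 = 981/10 + 57 = 1551/10.


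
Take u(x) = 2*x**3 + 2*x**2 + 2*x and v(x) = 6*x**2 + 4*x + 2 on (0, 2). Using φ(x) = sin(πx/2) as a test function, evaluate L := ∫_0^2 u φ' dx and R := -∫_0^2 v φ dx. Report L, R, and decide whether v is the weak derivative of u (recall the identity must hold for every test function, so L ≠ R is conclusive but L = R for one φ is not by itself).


LHS = -72/π + 192/π^3, RHS = -72/π + 192/π^3. Yes, v = u' weakly.

u(x) = 2*x**3 + 2*x**2 + 2*x, classical derivative u'(x) = 6*x**2 + 4*x + 2.
φ(x) = sin(πx/2), so φ'(x) = π*cos(π*x/2)/2.
Note φ(0) = φ(2) = 0, so the boundary term u·φ vanishes.
LHS = ∫_0^2 u(x) φ'(x) dx = ∫_0^2 (π*x^3*cos(π*x/2) + π*x^2*cos(π*x/2) + π*x*cos(π*x/2)) dx. Term by term:
  ∫_0^2 π*x*cos(π*x/2) dx = -8/π;  ∫_0^2 π*x^2*cos(π*x/2) dx = -16/π;  ∫_0^2 π*x^3*cos(π*x/2) dx = -48/π + 192/π^3.
Sum: -8/π − 16/π + -48/π + 192/π^3 = -72/π + 192/π^3.
So LHS = -72/π + 192/π^3.
∫_0^2 v(x) φ(x) dx = ∫_0^2 (6*x^2*sin(π*x/2) + 4*x*sin(π*x/2) + 2*sin(π*x/2)) dx. Term by term:
  ∫_0^2 2*sin(π*x/2) dx = 8/π;  ∫_0^2 4*x*sin(π*x/2) dx = 16/π;  ∫_0^2 6*x^2*sin(π*x/2) dx = -192/π^3 + 48/π.
Sum: 8/π + 16/π + -192/π^3 + 48/π = -192/π^3 + 72/π.
So RHS = -∫_0^2 v(x) φ(x) dx = -72/π + 192/π^3.
LHS = RHS, so the identity holds for this test φ.
Moreover u is smooth here and v(x) = u'(x) = 6*x**2 + 4*x + 2 pointwise, so the identity holds for every test function. Hence v is the weak derivative of u.


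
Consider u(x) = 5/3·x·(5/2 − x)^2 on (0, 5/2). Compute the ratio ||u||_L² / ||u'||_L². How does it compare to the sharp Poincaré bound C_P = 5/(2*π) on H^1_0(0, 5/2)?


||u||_L² / ||u'||_L² = 5*sqrt(14)/28 < C_P = 5/(2*π).

u(x) = 5/3·x·(5/2 − x)^2, so u'(x) = 5*x^2 - 50*x/3 + 125/12.
u(x) = 5/3·x·(5/2 − x)^2 vanishes at x = 0 and x = 5/2, so u ∈ H^1_0(0, 5/2). Differentiate via the product rule and integrate the resulting polynomials term by term.
  ∫_0^5/2 u² dx = ∫_0^5/2 (25*x^6/9 - 250*x^5/9 + 625*x^4/6 - 3125*x^3/18 + 15625*x^2/144) dx. Term by term:
    ∫_0^5/2 25*x^6/9 dx = 1953125/8064;  ∫_0^5/2 -250*x^5/9 dx = -1953125/1728;  ∫_0^5/2 625*x^4/6 dx = 390625/192;
    ∫_0^5/2 -3125*x^3/18 dx = -1953125/1152;  ∫_0^5/2 15625*x^2/144 dx = 1953125/3456.
  Sum: 1953125/8064 − 1953125/1728 + 390625/192 − 1953125/1152 + 1953125/3456 = 390625/24192.
  ∫_0^5/2 (u')² dx = ∫_0^5/2 (25*x^4 - 500*x^3/3 + 6875*x^2/18 - 3125*x/9 + 15625/144) dx. Term by term:
    ∫_0^5/2 25*x^4 dx = 15625/32;  ∫_0^5/2 -500*x^3/3 dx = -78125/48;  ∫_0^5/2 6875*x^2/18 dx = 859375/432;
    ∫_0^5/2 -3125*x/9 dx = -78125/72;  ∫_0^5/2 15625/144 dx = 78125/288.
  Sum: 15625/32 − 78125/48 + 859375/432 − 78125/72 + 78125/288 = 15625/432.
∫_0^5/2 u² dx = 390625/24192, so ||u||_L² = 625*sqrt(42)/1008.
∫_0^5/2 (u')² dx = 15625/432, so ||u'||_L² = 125*sqrt(3)/36.
Ratio ||u||_L² / ||u'||_L² = 5*sqrt(14)/28.
Sharp Poincaré constant on H^1_0(0, 5/2) is C_P = L/π = 5/(2*π), achieved by sin(2*π/5·x).
A polynomial bump cannot attain the sharp Poincaré constant (only the first sine eigenfunction does), so the ratio is strictly less than C_P, consistent with ||u||_L² ≤ C_P ||u'||_L².


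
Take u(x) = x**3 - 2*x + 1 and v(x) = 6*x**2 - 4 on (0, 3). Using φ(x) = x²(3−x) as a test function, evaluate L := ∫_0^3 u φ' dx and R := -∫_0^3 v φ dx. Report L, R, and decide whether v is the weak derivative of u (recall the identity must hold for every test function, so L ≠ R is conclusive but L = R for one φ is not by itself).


LHS = -297/5, RHS = -594/5. No, v is not the weak derivative of u.

u(x) = x**3 - 2*x + 1, classical derivative u'(x) = 3*x**2 - 2.
φ(x) = x²(3−x), so φ'(x) = 3*x*(2 - x).
Note φ(0) = φ(3) = 0, so the boundary term u·φ vanishes.
LHS = ∫_0^3 u(x) φ'(x) dx = ∫_0^3 (-3*x^5 + 6*x^4 + 6*x^3 - 15*x^2 + 6*x) dx. Term by term:
  ∫_0^3 -3*x^5 dx = -729/2;  ∫_0^3 6*x^4 dx = 1458/5;  ∫_0^3 6*x^3 dx = 243/2;
  ∫_0^3 -15*x^2 dx = -135;  ∫_0^3 6*x dx = 27.
Sum: -729/2 + 1458/5 + 243/2 − 135 + 27 = -297/5.
So LHS = -297/5.
∫_0^3 v(x) φ(x) dx = ∫_0^3 (-6*x^5 + 18*x^4 + 4*x^3 - 12*x^2) dx. Term by term:
  ∫_0^3 -6*x^5 dx = -729;  ∫_0^3 18*x^4 dx = 4374/5;  ∫_0^3 4*x^3 dx = 81;
  ∫_0^3 -12*x^2 dx = -108.
Sum: -729 + 4374/5 + 81 − 108 = 594/5.
So RHS = -∫_0^3 v(x) φ(x) dx = -594/5.
LHS − RHS = 297/5 ≠ 0, so the identity fails.
(For a valid weak derivative the identity must hold for EVERY test function, in particular this one. The failure shows v is NOT the weak derivative of u.)
Correct weak derivative would be u'(x) = 3*x**2 - 2.


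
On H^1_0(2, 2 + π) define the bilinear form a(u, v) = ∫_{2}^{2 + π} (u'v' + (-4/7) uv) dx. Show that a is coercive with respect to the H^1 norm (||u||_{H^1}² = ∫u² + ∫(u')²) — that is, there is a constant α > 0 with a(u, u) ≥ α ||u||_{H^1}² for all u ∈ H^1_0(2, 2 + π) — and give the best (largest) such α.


α = 3/14

Coercivity of a(·,·) on H^1_0(2, 2 + π) means a(u, u) ≥ α ||u||_{H^1}² for every u ∈ H^1_0.
The interval has length L = π, and Poincaré/coercivity depend only on L. Here a(u, u) = ∫(u')² + (-4/7)·∫u².
Here c = -4/7 < 0 with |c| < (π/L)² = 1, so coercivity still holds. The condition a(u,u) ≥ α||u||_{H^1}² reads (1−α)∫(u')² ≥ (α−c)∫u². Any admissible α is ≤ 1 (rapidly oscillating u have ∫u²/∫(u')² → 0), and α = 1 would force 0 ≥ (1−c)∫u², impossible since c < 1; so 1−α > 0. By the sharp Poincaré inequality on H^1_0 of an interval of length L, ∫(u')² ≥ (π/L)²∫u² with equality for the first sine mode sin(π(x−x₀)/L) (x₀ the left endpoint), so the inequality holds for all u iff (1−α)(π/L)² ≥ α − c, i.e. α ≤ ((π/L)² + c)/((π/L)² + 1) = (1 + c(L/π)²)/(1 + (L/π)²). (Direct route, valid since c ≤ 0: Poincaré gives c∫u² ≥ c(L/π)²∫(u')², so a(u,u) ≥ (1 + c(L/π)²)∫(u')², while ||u||_{H^1}² ≤ (1 + (L/π)²)∫(u')²; dividing yields the same α.) With (π/L)² = 1 and c = -4/7, the largest admissible constant is α = ((π/L)² + c)/((π/L)² + 1).
Simplifying, α = 3/14.


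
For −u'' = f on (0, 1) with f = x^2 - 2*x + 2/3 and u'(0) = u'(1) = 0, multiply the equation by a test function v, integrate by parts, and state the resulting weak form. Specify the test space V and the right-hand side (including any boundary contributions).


V = H^1(0, 1) (no boundary constraint on v; u is determined up to an additive constant); weak form: ∫_0^1 u'v' dx = ∫_0^1 (x^2 - 2*x + 2/3) v dx for all v ∈ V.

Multiply both sides by a test function v and integrate from 0 to 1:
  ∫_0^1 −u''(x) v(x) dx = ∫_0^1 f(x) v(x) dx.
Integrate the LHS by parts once:
  ∫_0^1 −u'' v dx = −[u'(x) v(x)]_0^1 + ∫_0^1 u'(x) v'(x) dx.
Thus ∫_0^1 u'(x) v'(x) dx = ∫_0^1 f(x) v(x) dx + [u'(x) v(x)]_0^1.
Choose V so that boundary terms are either known or forced to vanish.
u has homogeneous Neumann: u'(0) = u'(1) = 0. So [u' v]_0^1 = 0·v(1) − 0·v(0) = 0 for any v; take V = H^1(0, 1).
Weak formulation: find u (satisfying any essential BC) such that ∫_0^1 u'(x) v'(x) dx = ∫_0^1 f v dx for all v ∈ V (homogeneous Neumann, so boundary terms vanish).
Substituting f(x) = x^2 - 2*x + 2/3, the right-hand side is ∫_0^1 (x^2 - 2*x + 2/3) v dx.
Compatibility check (pure Neumann): taking v ≡ 1 ∈ V gives 0 = ∫_0^1 f dx + (0) − (0), i.e. ∫_0^1 f dx must equal u'(0) − u'(1) = 0. Indeed ∫_0^1 (x^2 - 2*x + 2/3) dx = 0, so the data are compatible. The solution is then unique only up to an additive constant (fix it e.g. by requiring ∫_0^1 u dx = 0).


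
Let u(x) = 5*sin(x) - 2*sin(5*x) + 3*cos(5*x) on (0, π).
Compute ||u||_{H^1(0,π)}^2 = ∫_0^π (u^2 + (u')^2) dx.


||u||_{H^1(0,π)}^2 = 194*π

u'(x) = -15*sin(5*x) + 5*cos(x) - 10*cos(5*x).
Expand u² and (u')² and integrate term by term on (0, π), using: for integers n ≥ 1, ∫_0^π sin²(nx) dx = ∫_0^π cos²(nx) dx = π/2; for n ≠ n', ∫_0^π sin(nx)sin(n'x) dx = ∫_0^π cos(nx)cos(n'x) dx = 0; and by product-to-sum, ∫_0^π sin(nx)cos(n'x) dx = ½∫_0^π [sin((n+n')x) + sin((n−n')x)] dx, which is 0 when n+n' is even and 2n/(n²−n'²) when n+n' is odd (it need not vanish on (0, π)).
  u² squared terms: (-2)²·∫sin(5x)² dx = 4·π/2 = 2*π;  (3)²·∫cos(5x)² dx = 9·π/2 = 9*π/2;  (5)²·∫sin(x)² dx = 25·π/2 = 25*π/2.
  u² cross terms: 2·(-2)·(3)·∫sin(5x)·cos(5x) dx = -12·(0) = 0;  2·(-2)·(5)·∫sin(5x)·sin(x) dx = -20·(0) = 0;  2·(3)·(5)·∫cos(5x)·sin(x) dx = 30·(0) = 0.
  So ∫_0^π u² dx = 2*π + 9*π/2 + 25*π/2 + 0 + 0 + 0 = 19*π.
  (u')² squared terms: (-15)²·∫sin(5x)² dx = 225·π/2 = 225*π/2;  (-10)²·∫cos(5x)² dx = 100·π/2 = 50*π;  (5)²·∫cos(x)² dx = 25·π/2 = 25*π/2.
  (u')² cross terms: 2·(-15)·(-10)·∫sin(5x)·cos(5x) dx = 300·(0) = 0;  2·(-15)·(5)·∫sin(5x)·cos(x) dx = -150·(0) = 0;  2·(-10)·(5)·∫cos(5x)·cos(x) dx = -100·(0) = 0.
  So ∫_0^π (u')² dx = 225*π/2 + 50*π + 25*π/2 + 0 + 0 + 0 = 175*π.
||u||_{H^1}^2 = (19*π) + (175*π) = 194*π.


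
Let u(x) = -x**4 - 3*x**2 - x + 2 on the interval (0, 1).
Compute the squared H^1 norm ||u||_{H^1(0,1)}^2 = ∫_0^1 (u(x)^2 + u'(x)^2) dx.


||u||_{H^1}^2 = 22063/630

The H^1 norm (squared) on an interval (0, L) is
  ||u||_{H^1}^2 = ∫_0^L u(x)^2 dx + ∫_0^L u'(x)^2 dx.
Compute u'(x) = -4*x**3 - 6*x - 1.
Then u(x)^2 = x**8 + 6*x**6 + 2*x**5 + 5*x**4 + 6*x**3 - 11*x**2 - 4*x + 4 and u'(x)^2 = 16*x**6 + 48*x**4 + 8*x**3 + 36*x**2 + 12*x + 1.
Integrate each monomial from 0 to 1 using ∫_0^1 c·x^n dx = c·1^(n+1)/(n+1):
  ∫_0^1 u(x)^2 dx = ∫_0^1 (x^8 + 6*x^6 + 2*x^5 + 5*x^4 + 6*x^3 - 11*x^2 - 4*x + 4) dx. Term by term:
    ∫_0^1 x^8 dx = 1/9;  ∫_0^1 6*x^6 dx = 6/7;  ∫_0^1 2*x^5 dx = 1/3;
    ∫_0^1 5*x^4 dx = 1;  ∫_0^1 6*x^3 dx = 3/2;  ∫_0^1 -11*x^2 dx = -11/3;
    ∫_0^1 -4*x dx = -2;  ∫_0^1 4 dx = 4.
  Sum: 1/9 + 6/7 + 1/3 + 1 + 3/2 − 11/3 − 2 + 4 = 269/126.
  ∫_0^1 u'(x)^2 dx = ∫_0^1 (16*x^6 + 48*x^4 + 8*x^3 + 36*x^2 + 12*x + 1) dx. Term by term:
    ∫_0^1 16*x^6 dx = 16/7;  ∫_0^1 48*x^4 dx = 48/5;  ∫_0^1 8*x^3 dx = 2;
    ∫_0^1 36*x^2 dx = 12;  ∫_0^1 12*x dx = 6;  ∫_0^1 1 dx = 1.
  Sum: 16/7 + 48/5 + 2 + 12 + 6 + 1 = 1151/35.
Adding: ||u||_{H^1}^2 = 269/126 + 1151/35 = 22063/630.


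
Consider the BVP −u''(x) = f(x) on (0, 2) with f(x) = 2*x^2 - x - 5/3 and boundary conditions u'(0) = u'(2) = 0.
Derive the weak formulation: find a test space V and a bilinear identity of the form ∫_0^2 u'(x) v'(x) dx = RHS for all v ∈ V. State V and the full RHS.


V = H^1(0, 2) (no boundary constraint on v; u is determined up to an additive constant); weak form: ∫_0^2 u'v' dx = ∫_0^2 (2*x^2 - x - 5/3) v dx for all v ∈ V.

Multiply both sides by a test function v and integrate from 0 to 2:
  ∫_0^2 −u''(x) v(x) dx = ∫_0^2 f(x) v(x) dx.
Integrate the LHS by parts once:
  ∫_0^2 −u'' v dx = −[u'(x) v(x)]_0^2 + ∫_0^2 u'(x) v'(x) dx.
Thus ∫_0^2 u'(x) v'(x) dx = ∫_0^2 f(x) v(x) dx + [u'(x) v(x)]_0^2.
Choose V so that boundary terms are either known or forced to vanish.
u has homogeneous Neumann: u'(0) = u'(2) = 0. So [u' v]_0^2 = 0·v(2) − 0·v(0) = 0 for any v; take V = H^1(0, 2).
Weak formulation: find u (satisfying any essential BC) such that ∫_0^2 u'(x) v'(x) dx = ∫_0^2 f v dx for all v ∈ V (homogeneous Neumann, so boundary terms vanish).
Substituting f(x) = 2*x^2 - x - 5/3, the right-hand side is ∫_0^2 (2*x^2 - x - 5/3) v dx.
Compatibility check (pure Neumann): taking v ≡ 1 ∈ V gives 0 = ∫_0^2 f dx + (0) − (0), i.e. ∫_0^2 f dx must equal u'(0) − u'(2) = 0. Indeed ∫_0^2 (2*x^2 - x - 5/3) dx = 0, so the data are compatible. The solution is then unique only up to an additive constant (fix it e.g. by requiring ∫_0^2 u dx = 0).


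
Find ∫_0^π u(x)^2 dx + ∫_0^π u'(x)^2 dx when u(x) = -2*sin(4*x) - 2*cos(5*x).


||u||_{H^1(0,π)}^2 = -1664/9 + 86*π

u'(x) = 10*sin(5*x) - 8*cos(4*x).
Expand u² and (u')² and integrate term by term on (0, π), using: for integers n ≥ 1, ∫_0^π sin²(nx) dx = ∫_0^π cos²(nx) dx = π/2; for n ≠ n', ∫_0^π sin(nx)sin(n'x) dx = ∫_0^π cos(nx)cos(n'x) dx = 0; and by product-to-sum, ∫_0^π sin(nx)cos(n'x) dx = ½∫_0^π [sin((n+n')x) + sin((n−n')x)] dx, which is 0 when n+n' is even and 2n/(n²−n'²) when n+n' is odd (it need not vanish on (0, π)).
  u² squared terms: (-2)²·∫cos(5x)² dx = 4·π/2 = 2*π;  (-2)²·∫sin(4x)² dx = 4·π/2 = 2*π.
  u² cross terms: 2·(-2)·(-2)·∫cos(5x)·sin(4x) dx = 8·(-8/9) = -64/9.
  So ∫_0^π u² dx = 2*π + 2*π − 64/9 = -64/9 + 4*π.
  (u')² squared terms: (-8)²·∫cos(4x)² dx = 64·π/2 = 32*π;  (10)²·∫sin(5x)² dx = 100·π/2 = 50*π.
  (u')² cross terms: 2·(-8)·(10)·∫cos(4x)·sin(5x) dx = -160·(10/9) = -1600/9.
  So ∫_0^π (u')² dx = 32*π + 50*π − 1600/9 = -1600/9 + 82*π.
||u||_{H^1}^2 = (-64/9 + 4*π) + (-1600/9 + 82*π) = -1664/9 + 86*π.


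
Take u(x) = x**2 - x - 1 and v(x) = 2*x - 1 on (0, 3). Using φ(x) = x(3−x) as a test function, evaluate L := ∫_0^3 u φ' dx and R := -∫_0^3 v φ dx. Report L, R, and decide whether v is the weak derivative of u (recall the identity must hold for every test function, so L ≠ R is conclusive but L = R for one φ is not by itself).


LHS = -9, RHS = -9. Yes, v = u' weakly.

u(x) = x**2 - x - 1, classical derivative u'(x) = 2*x - 1.
φ(x) = x(3−x), so φ'(x) = 3 - 2*x.
Note φ(0) = φ(3) = 0, so the boundary term u·φ vanishes.
LHS = ∫_0^3 u(x) φ'(x) dx = ∫_0^3 (-2*x^3 + 5*x^2 - x - 3) dx. Term by term:
  ∫_0^3 -2*x^3 dx = -81/2;  ∫_0^3 5*x^2 dx = 45;  ∫_0^3 -x dx = -9/2;
  ∫_0^3 -3 dx = -9.
Sum: -81/2 + 45 − 9/2 − 9 = -9.
So LHS = -9.
∫_0^3 v(x) φ(x) dx = ∫_0^3 (-2*x^3 + 7*x^2 - 3*x) dx. Term by term:
  ∫_0^3 -2*x^3 dx = -81/2;  ∫_0^3 7*x^2 dx = 63;  ∫_0^3 -3*x dx = -27/2.
Sum: -81/2 + 63 − 27/2 = 9.
So RHS = -∫_0^3 v(x) φ(x) dx = -9.
LHS = RHS, so the identity holds for this test φ.
Moreover u is smooth here and v(x) = u'(x) = 2*x - 1 pointwise, so the identity holds for every test function. Hence v is the weak derivative of u.


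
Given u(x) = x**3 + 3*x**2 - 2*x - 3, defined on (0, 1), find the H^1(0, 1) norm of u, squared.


||u||_{H^1}^2 = 3943/210

The H^1 norm (squared) on an interval (0, L) is
  ||u||_{H^1}^2 = ∫_0^L u(x)^2 dx + ∫_0^L u'(x)^2 dx.
Compute u'(x) = 3*x**2 + 6*x - 2.
Then u(x)^2 = x**6 + 6*x**5 + 5*x**4 - 18*x**3 - 14*x**2 + 12*x + 9 and u'(x)^2 = 9*x**4 + 36*x**3 + 24*x**2 - 24*x + 4.
Integrate each monomial from 0 to 1 using ∫_0^1 c·x^n dx = c·1^(n+1)/(n+1):
  ∫_0^1 u(x)^2 dx = ∫_0^1 (x^6 + 6*x^5 + 5*x^4 - 18*x^3 - 14*x^2 + 12*x + 9) dx. Term by term:
    ∫_0^1 x^6 dx = 1/7;  ∫_0^1 6*x^5 dx = 1;  ∫_0^1 5*x^4 dx = 1;
    ∫_0^1 -18*x^3 dx = -9/2;  ∫_0^1 -14*x^2 dx = -14/3;  ∫_0^1 12*x dx = 6;
    ∫_0^1 9 dx = 9.
  Sum: 1/7 + 1 + 1 − 9/2 − 14/3 + 6 + 9 = 335/42.
  ∫_0^1 u'(x)^2 dx = ∫_0^1 (9*x^4 + 36*x^3 + 24*x^2 - 24*x + 4) dx. Term by term:
    ∫_0^1 9*x^4 dx = 9/5;  ∫_0^1 36*x^3 dx = 9;  ∫_0^1 24*x^2 dx = 8;
    ∫_0^1 -24*x dx = -12;  ∫_0^1 4 dx = 4.
  Sum: 9/5 + 9 + 8 − 12 + 4 = 54/5.
Adding: ||u||_{H^1}^2 = 335/42 + 54/5 = 3943/210.


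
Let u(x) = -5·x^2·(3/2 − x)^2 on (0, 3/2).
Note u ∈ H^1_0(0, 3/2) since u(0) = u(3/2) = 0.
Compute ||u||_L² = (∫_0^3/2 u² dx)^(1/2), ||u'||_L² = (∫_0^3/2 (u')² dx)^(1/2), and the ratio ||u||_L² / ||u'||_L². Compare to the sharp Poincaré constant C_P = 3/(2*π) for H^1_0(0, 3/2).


||u||_L² / ||u'||_L² = sqrt(3)/4 < C_P = 3/(2*π).

u(x) = -5·x^2·(3/2 − x)^2, so u'(x) = 5*x*(-8*x^2 + 18*x - 9)/2.
u(x) = -5·x^2·(3/2 − x)^2 vanishes at x = 0 and x = 3/2, so u ∈ H^1_0(0, 3/2). Differentiate via the product rule and integrate the resulting polynomials term by term.
  ∫_0^3/2 u² dx = ∫_0^3/2 (25*x^8 - 150*x^7 + 675*x^6/2 - 675*x^5/2 + 2025*x^4/16) dx. Term by term:
    ∫_0^3/2 25*x^8 dx = 54675/512;  ∫_0^3/2 -150*x^7 dx = -492075/1024;  ∫_0^3/2 675*x^6/2 dx = 1476225/1792;
    ∫_0^3/2 -675*x^5/2 dx = -164025/256;  ∫_0^3/2 2025*x^4/16 dx = 98415/512.
  Sum: 54675/512 − 492075/1024 + 1476225/1792 − 164025/256 + 98415/512 = 10935/7168.
  ∫_0^3/2 (u')² dx = ∫_0^3/2 (400*x^6 - 1800*x^5 + 2925*x^4 - 2025*x^3 + 2025*x^2/4) dx. Term by term:
    ∫_0^3/2 400*x^6 dx = 54675/56;  ∫_0^3/2 -1800*x^5 dx = -54675/16;  ∫_0^3/2 2925*x^4 dx = 142155/32;
    ∫_0^3/2 -2025*x^3 dx = -164025/64;  ∫_0^3/2 2025*x^2/4 dx = 18225/32.
  Sum: 54675/56 − 54675/16 + 142155/32 − 164025/64 + 18225/32 = 3645/448.
∫_0^3/2 u² dx = 10935/7168, so ||u||_L² = 27*sqrt(105)/224.
∫_0^3/2 (u')² dx = 3645/448, so ||u'||_L² = 27*sqrt(35)/56.
Ratio ||u||_L² / ||u'||_L² = sqrt(3)/4.
Sharp Poincaré constant on H^1_0(0, 3/2) is C_P = L/π = 3/(2*π), achieved by sin(2*π/3·x).
A polynomial bump cannot attain the sharp Poincaré constant (only the first sine eigenfunction does), so the ratio is strictly less than C_P, consistent with ||u||_L² ≤ C_P ||u'||_L².


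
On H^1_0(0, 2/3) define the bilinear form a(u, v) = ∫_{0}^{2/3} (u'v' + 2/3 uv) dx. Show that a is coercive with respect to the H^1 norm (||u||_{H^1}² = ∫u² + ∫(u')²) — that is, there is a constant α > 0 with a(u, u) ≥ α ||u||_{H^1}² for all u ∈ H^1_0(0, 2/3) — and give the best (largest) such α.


α = (8 + 27*π^2)/(3*(4 + 9*π^2))

Coercivity of a(·,·) on H^1_0(0, 2/3) means a(u, u) ≥ α ||u||_{H^1}² for every u ∈ H^1_0.
The interval has length L = 2/3, and Poincaré/coercivity depend only on L. Here a(u, u) = ∫(u')² + (2/3)·∫u².
Here 0 < c = 2/3 < 1. The condition a(u,u) ≥ α||u||_{H^1}² reads (1−α)∫(u')² ≥ (α−c)∫u². Any admissible α is ≤ 1 (rapidly oscillating u have ∫u²/∫(u')² → 0), and α = 1 would force 0 ≥ (1−c)∫u², impossible since c < 1; so 1−α > 0. By the sharp Poincaré inequality on H^1_0 of an interval of length L, ∫(u')² ≥ (π/L)²∫u² with equality for the first sine mode sin(π(x−x₀)/L) (x₀ the left endpoint), so the inequality holds for all u iff (1−α)(π/L)² ≥ α − c, i.e. α ≤ ((π/L)² + c)/((π/L)² + 1) = (1 + c(L/π)²)/(1 + (L/π)²). With (π/L)² = 9*π^2/4 and c = 2/3, the largest admissible constant is α = ((π/L)² + c)/((π/L)² + 1).
Simplifying, α = (8 + 27*π^2)/(3*(4 + 9*π^2)).


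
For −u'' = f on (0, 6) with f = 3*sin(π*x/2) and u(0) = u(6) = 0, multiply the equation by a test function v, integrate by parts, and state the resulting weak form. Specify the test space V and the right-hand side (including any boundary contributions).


V = H^1_0(0, 6) (so v(0) = v(6) = 0); weak form: ∫_0^6 u'v' dx = ∫_0^6 (3*sin(π*x/2)) v dx for all v ∈ V.

Multiply both sides by a test function v and integrate from 0 to 6:
  ∫_0^6 −u''(x) v(x) dx = ∫_0^6 f(x) v(x) dx.
Integrate the LHS by parts once:
  ∫_0^6 −u'' v dx = −[u'(x) v(x)]_0^6 + ∫_0^6 u'(x) v'(x) dx.
Thus ∫_0^6 u'(x) v'(x) dx = ∫_0^6 f(x) v(x) dx + [u'(x) v(x)]_0^6.
Choose V so that boundary terms are either known or forced to vanish.
u is Dirichlet: u(0) = u(6) = 0. Let V = H^1_0(0, 6); then v(0) = v(6) = 0, and [u' v]_0^6 = 0.
Weak formulation: find u (satisfying any essential BC) such that ∫_0^6 u'(x) v'(x) dx = ∫_0^6 f v dx for all v ∈ V.
Substituting f(x) = 3*sin(π*x/2), the right-hand side is ∫_0^6 (3*sin(π*x/2)) v dx.


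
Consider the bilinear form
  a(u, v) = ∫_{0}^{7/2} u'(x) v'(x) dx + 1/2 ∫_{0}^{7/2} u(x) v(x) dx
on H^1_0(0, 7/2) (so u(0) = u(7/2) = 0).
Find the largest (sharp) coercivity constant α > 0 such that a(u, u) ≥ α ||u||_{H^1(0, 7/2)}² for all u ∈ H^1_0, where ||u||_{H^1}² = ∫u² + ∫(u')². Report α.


α = (49 + 8*π^2)/(2*(4*π^2 + 49))

Coercivity of a(·,·) on H^1_0(0, 7/2) means a(u, u) ≥ α ||u||_{H^1}² for every u ∈ H^1_0.
The interval has length L = 7/2, and Poincaré/coercivity depend only on L. Here a(u, u) = ∫(u')² + (1/2)·∫u².
Here 0 < c = 1/2 < 1. The condition a(u,u) ≥ α||u||_{H^1}² reads (1−α)∫(u')² ≥ (α−c)∫u². Any admissible α is ≤ 1 (rapidly oscillating u have ∫u²/∫(u')² → 0), and α = 1 would force 0 ≥ (1−c)∫u², impossible since c < 1; so 1−α > 0. By the sharp Poincaré inequality on H^1_0 of an interval of length L, ∫(u')² ≥ (π/L)²∫u² with equality for the first sine mode sin(π(x−x₀)/L) (x₀ the left endpoint), so the inequality holds for all u iff (1−α)(π/L)² ≥ α − c, i.e. α ≤ ((π/L)² + c)/((π/L)² + 1) = (1 + c(L/π)²)/(1 + (L/π)²). With (π/L)² = 4*π^2/49 and c = 1/2, the largest admissible constant is α = ((π/L)² + c)/((π/L)² + 1).
Simplifying, α = (49 + 8*π^2)/(2*(4*π^2 + 49)).


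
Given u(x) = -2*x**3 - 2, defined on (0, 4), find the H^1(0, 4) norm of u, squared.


||u||_{H^1}^2 = 604208/35

The H^1 norm (squared) on an interval (0, L) is
  ||u||_{H^1}^2 = ∫_0^L u(x)^2 dx + ∫_0^L u'(x)^2 dx.
Compute u'(x) = -6*x**2.
Then u(x)^2 = 4*x**6 + 8*x**3 + 4 and u'(x)^2 = 36*x**4.
Integrate each monomial from 0 to 4 using ∫_0^4 c·x^n dx = c·4^(n+1)/(n+1):
  ∫_0^4 u(x)^2 dx = ∫_0^4 (4*x^6 + 8*x^3 + 4) dx. Term by term:
    ∫_0^4 4*x^6 dx = 65536/7;  ∫_0^4 8*x^3 dx = 512;  ∫_0^4 4 dx = 16.
  Sum: 65536/7 + 512 + 16 = 69232/7.
  ∫_0^4 u'(x)^2 dx = ∫_0^4 (36*x^4) dx. Term by term:
    ∫_0^4 36*x^4 dx = 36864/5.
Adding: ||u||_{H^1}^2 = 69232/7 + 36864/5 = 604208/35.


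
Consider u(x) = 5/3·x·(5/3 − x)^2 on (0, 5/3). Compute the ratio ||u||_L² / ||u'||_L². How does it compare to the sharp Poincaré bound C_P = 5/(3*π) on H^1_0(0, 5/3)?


||u||_L² / ||u'||_L² = 5*sqrt(14)/42 < C_P = 5/(3*π).

u(x) = 5/3·x·(5/3 − x)^2, so u'(x) = 5*x^2 - 100*x/9 + 125/27.
u(x) = 5/3·x·(5/3 − x)^2 vanishes at x = 0 and x = 5/3, so u ∈ H^1_0(0, 5/3). Differentiate via the product rule and integrate the resulting polynomials term by term.
  ∫_0^5/3 u² dx = ∫_0^5/3 (25*x^6/9 - 500*x^5/27 + 1250*x^4/27 - 12500*x^3/243 + 15625*x^2/729) dx. Term by term:
    ∫_0^5/3 25*x^6/9 dx = 1953125/137781;  ∫_0^5/3 -500*x^5/27 dx = -3906250/59049;  ∫_0^5/3 1250*x^4/27 dx = 781250/6561;
    ∫_0^5/3 -12500*x^3/243 dx = -1953125/19683;  ∫_0^5/3 15625*x^2/729 dx = 1953125/59049.
  Sum: 1953125/137781 − 3906250/59049 + 781250/6561 − 1953125/19683 + 1953125/59049 = 390625/413343.
  ∫_0^5/3 (u')² dx = ∫_0^5/3 (25*x^4 - 1000*x^3/9 + 13750*x^2/81 - 25000*x/243 + 15625/729) dx. Term by term:
    ∫_0^5/3 25*x^4 dx = 15625/243;  ∫_0^5/3 -1000*x^3/9 dx = -156250/729;  ∫_0^5/3 13750*x^2/81 dx = 1718750/6561;
    ∫_0^5/3 -25000*x/243 dx = -312500/2187;  ∫_0^5/3 15625/729 dx = 78125/2187.
  Sum: 15625/243 − 156250/729 + 1718750/6561 − 312500/2187 + 78125/2187 = 31250/6561.
∫_0^5/3 u² dx = 390625/413343, so ||u||_L² = 625*sqrt(7)/1701.
∫_0^5/3 (u')² dx = 31250/6561, so ||u'||_L² = 125*sqrt(2)/81.
Ratio ||u||_L² / ||u'||_L² = 5*sqrt(14)/42.
Sharp Poincaré constant on H^1_0(0, 5/3) is C_P = L/π = 5/(3*π), achieved by sin(3*π/5·x).
A polynomial bump cannot attain the sharp Poincaré constant (only the first sine eigenfunction does), so the ratio is strictly less than C_P, consistent with ||u||_L² ≤ C_P ||u'||_L².


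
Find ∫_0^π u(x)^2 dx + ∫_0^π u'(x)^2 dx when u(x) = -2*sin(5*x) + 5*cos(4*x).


||u||_{H^1(0,π)}^2 = -3400/9 + 529*π/2

u'(x) = -20*sin(4*x) - 10*cos(5*x).
Expand u² and (u')² and integrate term by term on (0, π), using: for integers n ≥ 1, ∫_0^π sin²(nx) dx = ∫_0^π cos²(nx) dx = π/2; for n ≠ n', ∫_0^π sin(nx)sin(n'x) dx = ∫_0^π cos(nx)cos(n'x) dx = 0; and by product-to-sum, ∫_0^π sin(nx)cos(n'x) dx = ½∫_0^π [sin((n+n')x) + sin((n−n')x)] dx, which is 0 when n+n' is even and 2n/(n²−n'²) when n+n' is odd (it need not vanish on (0, π)).
  u² squared terms: (-2)²·∫sin(5x)² dx = 4·π/2 = 2*π;  (5)²·∫cos(4x)² dx = 25·π/2 = 25*π/2.
  u² cross terms: 2·(-2)·(5)·∫sin(5x)·cos(4x) dx = -20·(10/9) = -200/9.
  So ∫_0^π u² dx = 2*π + 25*π/2 − 200/9 = -200/9 + 29*π/2.
  (u')² squared terms: (-20)²·∫sin(4x)² dx = 400·π/2 = 200*π;  (-10)²·∫cos(5x)² dx = 100·π/2 = 50*π.
  (u')² cross terms: 2·(-20)·(-10)·∫sin(4x)·cos(5x) dx = 400·(-8/9) = -3200/9.
  So ∫_0^π (u')² dx = 200*π + 50*π − 3200/9 = -3200/9 + 250*π.
||u||_{H^1}^2 = (-200/9 + 29*π/2) + (-3200/9 + 250*π) = -3400/9 + 529*π/2.


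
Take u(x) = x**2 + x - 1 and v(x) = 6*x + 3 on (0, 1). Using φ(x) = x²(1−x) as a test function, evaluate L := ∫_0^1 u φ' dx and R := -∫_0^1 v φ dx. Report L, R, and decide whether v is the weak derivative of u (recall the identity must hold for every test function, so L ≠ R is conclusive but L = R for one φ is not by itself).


LHS = -11/60, RHS = -11/20. No, v is not the weak derivative of u.

u(x) = x**2 + x - 1, classical derivative u'(x) = 2*x + 1.
φ(x) = x²(1−x), so φ'(x) = x*(2 - 3*x).
Note φ(0) = φ(1) = 0, so the boundary term u·φ vanishes.
LHS = ∫_0^1 u(x) φ'(x) dx = ∫_0^1 (-3*x^4 - x^3 + 5*x^2 - 2*x) dx. Term by term:
  ∫_0^1 -3*x^4 dx = -3/5;  ∫_0^1 -x^3 dx = -1/4;  ∫_0^1 5*x^2 dx = 5/3;
  ∫_0^1 -2*x dx = -1.
Sum: -3/5 − 1/4 + 5/3 − 1 = -11/60.
So LHS = -11/60.
∫_0^1 v(x) φ(x) dx = ∫_0^1 (-6*x^4 + 3*x^3 + 3*x^2) dx. Term by term:
  ∫_0^1 -6*x^4 dx = -6/5;  ∫_0^1 3*x^3 dx = 3/4;  ∫_0^1 3*x^2 dx = 1.
Sum: -6/5 + 3/4 + 1 = 11/20.
So RHS = -∫_0^1 v(x) φ(x) dx = -11/20.
LHS − RHS = 11/30 ≠ 0, so the identity fails.
(For a valid weak derivative the identity must hold for EVERY test function, in particular this one. The failure shows v is NOT the weak derivative of u.)
Correct weak derivative would be u'(x) = 2*x + 1.


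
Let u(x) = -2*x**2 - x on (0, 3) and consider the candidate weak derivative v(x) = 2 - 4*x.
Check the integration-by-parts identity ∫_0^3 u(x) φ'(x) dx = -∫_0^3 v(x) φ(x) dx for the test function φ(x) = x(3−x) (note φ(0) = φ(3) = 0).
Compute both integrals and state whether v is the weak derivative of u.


LHS = 63/2, RHS = 18. No, v is not the weak derivative of u.

u(x) = -2*x**2 - x, classical derivative u'(x) = -4*x - 1.
φ(x) = x(3−x), so φ'(x) = 3 - 2*x.
Note φ(0) = φ(3) = 0, so the boundary term u·φ vanishes.
LHS = ∫_0^3 u(x) φ'(x) dx = ∫_0^3 (4*x^3 - 4*x^2 - 3*x) dx. Term by term:
  ∫_0^3 4*x^3 dx = 81;  ∫_0^3 -4*x^2 dx = -36;  ∫_0^3 -3*x dx = -27/2.
Sum: 81 − 36 − 27/2 = 63/2.
So LHS = 63/2.
∫_0^3 v(x) φ(x) dx = ∫_0^3 (4*x^3 - 14*x^2 + 6*x) dx. Term by term:
  ∫_0^3 4*x^3 dx = 81;  ∫_0^3 -14*x^2 dx = -126;  ∫_0^3 6*x dx = 27.
Sum: 81 − 126 + 27 = -18.
So RHS = -∫_0^3 v(x) φ(x) dx = 18.
LHS − RHS = 27/2 ≠ 0, so the identity fails.
(For a valid weak derivative the identity must hold for EVERY test function, in particular this one. The failure shows v is NOT the weak derivative of u.)
Correct weak derivative would be u'(x) = -4*x - 1.


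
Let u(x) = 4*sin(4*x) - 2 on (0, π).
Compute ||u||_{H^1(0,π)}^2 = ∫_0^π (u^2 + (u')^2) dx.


||u||_{H^1(0,π)}^2 = 140*π

u'(x) = 16*cos(4*x).
Expand u² and (u')² and integrate term by term on (0, π), using: for integers n ≥ 1, ∫_0^π sin²(nx) dx = ∫_0^π cos²(nx) dx = π/2; for n ≠ n', ∫_0^π sin(nx)sin(n'x) dx = ∫_0^π cos(nx)cos(n'x) dx = 0; and by product-to-sum, ∫_0^π sin(nx)cos(n'x) dx = ½∫_0^π [sin((n+n')x) + sin((n−n')x)] dx, which is 0 when n+n' is even and 2n/(n²−n'²) when n+n' is odd (it need not vanish on (0, π)). For the constant mode: ∫_0^π 1 dx = π, ∫_0^π cos(nx) dx = 0, ∫_0^π sin(nx) dx = (1−(−1)^n)/n.
  u² squared terms: (-2)²·∫1 dx = 4·π = 4*π;  (4)²·∫sin(4x)² dx = 16·π/2 = 8*π.
  u² cross terms: 2·(-2)·(4)·∫1·sin(4x) dx = -16·(0) = 0.
  So ∫_0^π u² dx = 4*π + 8*π + 0 = 12*π.
  (u')² squared terms: (16)²·∫cos(4x)² dx = 256·π/2 = 128*π.
  So ∫_0^π (u')² dx = 128*π.
||u||_{H^1}^2 = (12*π) + (128*π) = 140*π.


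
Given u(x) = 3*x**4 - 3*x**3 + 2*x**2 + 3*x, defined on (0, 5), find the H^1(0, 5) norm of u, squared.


||u||_{H^1}^2 = 207626855/84

The H^1 norm (squared) on an interval (0, L) is
  ||u||_{H^1}^2 = ∫_0^L u(x)^2 dx + ∫_0^L u'(x)^2 dx.
Compute u'(x) = 12*x**3 - 9*x**2 + 4*x + 3.
Then u(x)^2 = 9*x**8 - 18*x**7 + 21*x**6 + 6*x**5 - 14*x**4 + 12*x**3 + 9*x**2 and u'(x)^2 = 144*x**6 - 216*x**5 + 177*x**4 - 38*x**2 + 24*x + 9.
Integrate each monomial from 0 to 5 using ∫_0^5 c·x^n dx = c·5^(n+1)/(n+1):
  ∫_0^5 u(x)^2 dx = ∫_0^5 (9*x^8 - 18*x^7 + 21*x^6 + 6*x^5 - 14*x^4 + 12*x^3 + 9*x^2) dx. Term by term:
    ∫_0^5 9*x^8 dx = 1953125;  ∫_0^5 -18*x^7 dx = -3515625/4;  ∫_0^5 21*x^6 dx = 234375;
    ∫_0^5 6*x^5 dx = 15625;  ∫_0^5 -14*x^4 dx = -8750;  ∫_0^5 12*x^3 dx = 1875;
    ∫_0^5 9*x^2 dx = 375.
  Sum: 1953125 − 3515625/4 + 234375 + 15625 − 8750 + 1875 + 375 = 5270875/4.
  ∫_0^5 u'(x)^2 dx = ∫_0^5 (144*x^6 - 216*x^5 + 177*x^4 - 38*x^2 + 24*x + 9) dx. Term by term:
    ∫_0^5 144*x^6 dx = 11250000/7;  ∫_0^5 -216*x^5 dx = -562500;  ∫_0^5 177*x^4 dx = 110625;
    ∫_0^5 -38*x^2 dx = -4750/3;  ∫_0^5 24*x dx = 300;  ∫_0^5 9 dx = 45.
  Sum: 11250000/7 − 562500 + 110625 − 4750/3 + 300 + 45 = 24234620/21.
Adding: ||u||_{H^1}^2 = 5270875/4 + 24234620/21 = 207626855/84.


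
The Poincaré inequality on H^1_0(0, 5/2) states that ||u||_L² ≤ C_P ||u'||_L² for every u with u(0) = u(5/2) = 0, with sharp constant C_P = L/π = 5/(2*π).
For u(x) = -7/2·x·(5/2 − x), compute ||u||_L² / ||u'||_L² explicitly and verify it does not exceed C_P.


||u||_L² / ||u'||_L² = sqrt(10)/4 < C_P = 5/(2*π).

u(x) = -7/2·x·(5/2 − x), so u'(x) = 7*x - 35/4.
u(x) = -7/2·x·(5/2 − x) vanishes at x = 0 and x = 5/2, so u ∈ H^1_0(0, 5/2). Differentiate via the product rule and integrate the resulting polynomials term by term.
  ∫_0^5/2 u² dx = ∫_0^5/2 (49*x^4/4 - 245*x^3/4 + 1225*x^2/16) dx. Term by term:
    ∫_0^5/2 49*x^4/4 dx = 30625/128;  ∫_0^5/2 -245*x^3/4 dx = -153125/256;  ∫_0^5/2 1225*x^2/16 dx = 153125/384.
  Sum: 30625/128 − 153125/256 + 153125/384 = 30625/768.
  ∫_0^5/2 (u')² dx = ∫_0^5/2 (49*x^2 - 245*x/2 + 1225/16) dx. Term by term:
    ∫_0^5/2 49*x^2 dx = 6125/24;  ∫_0^5/2 -245*x/2 dx = -6125/16;  ∫_0^5/2 1225/16 dx = 6125/32.
  Sum: 6125/24 − 6125/16 + 6125/32 = 6125/96.
∫_0^5/2 u² dx = 30625/768, so ||u||_L² = 175*sqrt(3)/48.
∫_0^5/2 (u')² dx = 6125/96, so ||u'||_L² = 35*sqrt(30)/24.
Ratio ||u||_L² / ||u'||_L² = sqrt(10)/4.
Sharp Poincaré constant on H^1_0(0, 5/2) is C_P = L/π = 5/(2*π), achieved by sin(2*π/5·x).
A polynomial bump cannot attain the sharp Poincaré constant (only the first sine eigenfunction does), so the ratio is strictly less than C_P, consistent with ||u||_L² ≤ C_P ||u'||_L².


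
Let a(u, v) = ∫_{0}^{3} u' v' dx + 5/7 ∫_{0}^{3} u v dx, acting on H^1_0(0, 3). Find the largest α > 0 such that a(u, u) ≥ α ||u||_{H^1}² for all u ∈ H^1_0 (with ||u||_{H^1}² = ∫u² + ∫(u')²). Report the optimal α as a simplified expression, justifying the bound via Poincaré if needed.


α = (45/7 + π^2)/(9 + π^2)

Coercivity of a(·,·) on H^1_0(0, 3) means a(u, u) ≥ α ||u||_{H^1}² for every u ∈ H^1_0.
The interval has length L = 3, and Poincaré/coercivity depend only on L. Here a(u, u) = ∫(u')² + (5/7)·∫u².
Here 0 < c = 5/7 < 1. The condition a(u,u) ≥ α||u||_{H^1}² reads (1−α)∫(u')² ≥ (α−c)∫u². Any admissible α is ≤ 1 (rapidly oscillating u have ∫u²/∫(u')² → 0), and α = 1 would force 0 ≥ (1−c)∫u², impossible since c < 1; so 1−α > 0. By the sharp Poincaré inequality on H^1_0 of an interval of length L, ∫(u')² ≥ (π/L)²∫u² with equality for the first sine mode sin(π(x−x₀)/L) (x₀ the left endpoint), so the inequality holds for all u iff (1−α)(π/L)² ≥ α − c, i.e. α ≤ ((π/L)² + c)/((π/L)² + 1) = (1 + c(L/π)²)/(1 + (L/π)²). With (π/L)² = π^2/9 and c = 5/7, the largest admissible constant is α = ((π/L)² + c)/((π/L)² + 1).
Simplifying, α = (45/7 + π^2)/(9 + π^2).


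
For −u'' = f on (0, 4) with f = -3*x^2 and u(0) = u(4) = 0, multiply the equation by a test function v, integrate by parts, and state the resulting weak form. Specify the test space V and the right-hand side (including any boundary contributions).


V = H^1_0(0, 4) (so v(0) = v(4) = 0); weak form: ∫_0^4 u'v' dx = ∫_0^4 (-3*x^2) v dx for all v ∈ V.

Multiply both sides by a test function v and integrate from 0 to 4:
  ∫_0^4 −u''(x) v(x) dx = ∫_0^4 f(x) v(x) dx.
Integrate the LHS by parts once:
  ∫_0^4 −u'' v dx = −[u'(x) v(x)]_0^4 + ∫_0^4 u'(x) v'(x) dx.
Thus ∫_0^4 u'(x) v'(x) dx = ∫_0^4 f(x) v(x) dx + [u'(x) v(x)]_0^4.
Choose V so that boundary terms are either known or forced to vanish.
u is Dirichlet: u(0) = u(4) = 0. Let V = H^1_0(0, 4); then v(0) = v(4) = 0, and [u' v]_0^4 = 0.
Weak formulation: find u (satisfying any essential BC) such that ∫_0^4 u'(x) v'(x) dx = ∫_0^4 f v dx for all v ∈ V.
Substituting f(x) = -3*x^2, the right-hand side is ∫_0^4 (-3*x^2) v dx.


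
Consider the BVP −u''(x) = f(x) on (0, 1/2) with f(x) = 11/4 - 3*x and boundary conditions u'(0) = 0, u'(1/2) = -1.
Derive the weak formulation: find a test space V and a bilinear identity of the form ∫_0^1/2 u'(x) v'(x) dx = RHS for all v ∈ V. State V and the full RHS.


V = H^1(0, 1/2) (v unrestricted at boundary; u is determined up to an additive constant); weak form: ∫_0^1/2 u'v' dx = ∫_0^1/2 (11/4 - 3*x) v dx − v(1/2) for all v ∈ V.

Multiply both sides by a test function v and integrate from 0 to 1/2:
  ∫_0^1/2 −u''(x) v(x) dx = ∫_0^1/2 f(x) v(x) dx.
Integrate the LHS by parts once:
  ∫_0^1/2 −u'' v dx = −[u'(x) v(x)]_0^1/2 + ∫_0^1/2 u'(x) v'(x) dx.
Thus ∫_0^1/2 u'(x) v'(x) dx = ∫_0^1/2 f(x) v(x) dx + [u'(x) v(x)]_0^1/2.
Choose V so that boundary terms are either known or forced to vanish.
u has inhomogeneous Neumann u'(0) = 0, u'(1/2) = -1. [u' v]_0^1/2 = (-1)·v(1/2) − (0)·v(0) = − v(1/2). Take V = H^1(0, 1/2); boundary term becomes part of RHS.
Weak formulation: find u (satisfying any essential BC) such that ∫_0^1/2 u'(x) v'(x) dx = ∫_0^1/2 f v dx − v(1/2) for all v ∈ V (Neumann data are natural BCs: they enter the RHS as boundary terms).
Substituting f(x) = 11/4 - 3*x, the right-hand side is ∫_0^1/2 (11/4 - 3*x) v dx − v(1/2).
Compatibility check (pure Neumann): taking v ≡ 1 ∈ V gives 0 = ∫_0^1/2 f dx + (-1) − (0), i.e. ∫_0^1/2 f dx must equal u'(0) − u'(1/2) = 1. Indeed ∫_0^1/2 (11/4 - 3*x) dx = 1, so the data are compatible. The solution is then unique only up to an additive constant (fix it e.g. by requiring ∫_0^1/2 u dx = 0).
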